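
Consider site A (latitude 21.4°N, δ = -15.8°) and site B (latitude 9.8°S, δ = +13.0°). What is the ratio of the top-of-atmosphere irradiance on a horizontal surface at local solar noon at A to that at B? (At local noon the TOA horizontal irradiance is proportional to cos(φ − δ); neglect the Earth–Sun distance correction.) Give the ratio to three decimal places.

0.864

A: cos θ_z = cos(21.4° − (-15.8°)) = 0.7965.
B: cos θ_z = cos(-9.8° − (13.0°)) = 0.9219.
Ratio A/B = 0.7965 / 0.9219 = 0.8640.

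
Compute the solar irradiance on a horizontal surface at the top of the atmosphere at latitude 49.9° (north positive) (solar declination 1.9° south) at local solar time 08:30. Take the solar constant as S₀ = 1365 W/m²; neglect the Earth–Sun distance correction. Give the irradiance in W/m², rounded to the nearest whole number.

Hour angle H = 15° × (8.5 − 12) = -52.50°.
cos θ_z = sin(49.9°) sin(-1.9°) + cos(49.9°) cos(-1.9°) cos(-52.50°) = -0.0254 + 0.3919 = 0.3665.
Top-of-atmosphere irradiance = S₀ cos θ_z = 1365 × 0.3665 = 500.27 W/m².

500 W/m²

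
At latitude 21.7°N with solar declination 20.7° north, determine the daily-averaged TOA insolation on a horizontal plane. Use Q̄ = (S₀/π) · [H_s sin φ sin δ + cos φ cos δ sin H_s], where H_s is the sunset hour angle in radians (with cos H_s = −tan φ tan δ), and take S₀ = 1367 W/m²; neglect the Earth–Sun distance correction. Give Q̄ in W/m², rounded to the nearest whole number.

−tan φ tan δ = −(0.3979)(0.3779) = -0.1504; H_s = arccos(-0.1504) = 98.65°. In radians, H_s = 1.7218.
H_s sin φ sin δ = 1.7218 × 0.3697 × 0.3535 = 0.2250.
cos φ cos δ sin H_s = 0.9291 × 0.9354 × 0.9886 = 0.8592.
Q̄ = (1367/π) × (0.2250 + 0.8592) = 435.13 × 1.0842 = 471.77 W/m².

472 W/m²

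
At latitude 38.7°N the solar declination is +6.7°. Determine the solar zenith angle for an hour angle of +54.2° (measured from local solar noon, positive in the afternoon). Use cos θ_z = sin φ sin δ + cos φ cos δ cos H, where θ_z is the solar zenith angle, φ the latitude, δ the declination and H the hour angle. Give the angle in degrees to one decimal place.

58.2°

cos θ_z = sin φ sin δ + cos φ cos δ cos H = (0.6252)(0.1167) + (0.7804)(0.9932)(0.5850) = 0.5264.
θ_z = arccos(0.5264) = 58.24°.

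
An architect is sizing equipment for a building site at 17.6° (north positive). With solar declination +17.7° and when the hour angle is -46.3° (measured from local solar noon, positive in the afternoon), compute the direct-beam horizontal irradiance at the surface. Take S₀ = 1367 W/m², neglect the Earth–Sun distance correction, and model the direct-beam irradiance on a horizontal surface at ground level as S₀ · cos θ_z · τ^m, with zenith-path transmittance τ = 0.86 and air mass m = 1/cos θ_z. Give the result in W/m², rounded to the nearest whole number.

cos θ_z = sin φ sin δ + cos φ cos δ cos H = (0.3024)(0.3040) + (0.9532)(0.9527)(0.6909) = 0.7193.
Air mass m = 1/cos θ_z = 1/0.7193 = 1.390; τ^m = 0.86^1.390 = 0.8109.
Surface direct beam = 1367 × 0.7193 × 0.8109 = 797.34 W/m².

797 W/m²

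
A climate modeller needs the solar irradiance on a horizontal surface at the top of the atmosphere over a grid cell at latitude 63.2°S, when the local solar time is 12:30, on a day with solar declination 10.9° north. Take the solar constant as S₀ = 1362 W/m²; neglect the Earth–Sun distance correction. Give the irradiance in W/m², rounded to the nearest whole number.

368 W/m²

Hour angle H = 15° × (12.5 − 12) = 7.50°.
cos θ_z = sin φ sin δ + cos φ cos δ cos H = (-0.8926)(0.1891) + (0.4509)(0.9820)(0.9914) = 0.2702.
Top-of-atmosphere irradiance = S₀ cos θ_z = 1362 × 0.2702 = 368.01 W/m².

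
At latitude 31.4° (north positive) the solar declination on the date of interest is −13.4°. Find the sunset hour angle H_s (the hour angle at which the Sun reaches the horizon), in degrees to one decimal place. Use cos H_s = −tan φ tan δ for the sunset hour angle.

81.6°

cos H_s = −tan(31.4°) · tan(-13.4°) = 0.1454, so H_s = arccos(0.1454) = 81.64°.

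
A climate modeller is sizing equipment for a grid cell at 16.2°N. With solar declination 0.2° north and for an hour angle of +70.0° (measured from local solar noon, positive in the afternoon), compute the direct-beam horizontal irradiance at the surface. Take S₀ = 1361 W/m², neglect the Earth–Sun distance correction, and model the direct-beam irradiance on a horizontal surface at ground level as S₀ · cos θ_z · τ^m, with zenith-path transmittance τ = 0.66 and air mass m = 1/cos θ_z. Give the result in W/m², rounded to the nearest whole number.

cos θ_z = sin(16.2°) sin(0.2°) + cos(16.2°) cos(0.2°) cos(70.00°) = 0.0010 + 0.3284 = 0.3294.
Air mass m = 1/cos θ_z = 1/0.3294 = 3.036; τ^m = 0.66^3.036 = 0.2832.
Surface direct beam = 1361 × 0.3294 × 0.2832 = 126.96 W/m².

127 W/m²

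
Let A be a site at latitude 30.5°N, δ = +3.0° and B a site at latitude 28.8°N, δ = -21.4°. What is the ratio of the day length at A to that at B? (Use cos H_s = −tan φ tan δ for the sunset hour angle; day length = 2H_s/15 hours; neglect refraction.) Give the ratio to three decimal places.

A: H_s = arccos(−tan 30.5° · tan 3.0°) = 91.77°, so 2H_s/15 = 12.2360 h.
B: H_s = arccos(−tan 28.8° · tan -21.4°) = 77.56°, so 2H_s/15 = 10.3413 h.
Ratio A/B = 12.2360 / 10.3413 = 1.1832.

1.183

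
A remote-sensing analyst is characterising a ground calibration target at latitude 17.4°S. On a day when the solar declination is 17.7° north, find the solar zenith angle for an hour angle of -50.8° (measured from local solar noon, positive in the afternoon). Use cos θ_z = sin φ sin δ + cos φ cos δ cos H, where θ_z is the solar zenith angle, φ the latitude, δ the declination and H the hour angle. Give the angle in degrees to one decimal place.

61.1°

cos θ_z = sin(-17.4°) sin(17.7°) + cos(-17.4°) cos(17.7°) cos(-50.80°) = -0.0909 + 0.5746 = 0.4837.
θ_z = arccos(0.4837) = 61.07°.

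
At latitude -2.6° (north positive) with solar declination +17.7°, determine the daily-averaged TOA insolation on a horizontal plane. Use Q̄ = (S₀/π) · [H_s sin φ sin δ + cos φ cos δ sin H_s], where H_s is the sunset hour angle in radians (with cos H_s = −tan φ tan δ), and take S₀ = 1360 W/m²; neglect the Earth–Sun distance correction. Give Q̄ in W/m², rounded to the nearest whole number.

−tan φ tan δ = −(-0.0454)(0.3191) = 0.0145; H_s = arccos(0.0145) = 89.17°. In radians, H_s = 1.5563.
H_s sin φ sin δ = 1.5563 × -0.0454 × 0.3040 = -0.0215.
cos φ cos δ sin H_s = 0.9990 × 0.9527 × 0.9999 = 0.9517.
Q̄ = (1360/π) × (-0.0215 + 0.9517) = 432.90 × 0.9302 = 402.68 W/m².

403 W/m²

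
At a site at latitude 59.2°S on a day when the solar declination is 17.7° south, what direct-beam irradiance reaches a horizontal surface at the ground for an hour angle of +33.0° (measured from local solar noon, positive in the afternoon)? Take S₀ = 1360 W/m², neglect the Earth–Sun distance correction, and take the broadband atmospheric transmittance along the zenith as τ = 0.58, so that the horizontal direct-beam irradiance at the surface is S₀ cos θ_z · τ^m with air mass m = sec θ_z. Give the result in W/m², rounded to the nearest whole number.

404 W/m²

cos θ_z = sin φ sin δ + cos φ cos δ cos H = (-0.8590)(-0.3040) + (0.5120)(0.9527)(0.8387) = 0.6702.
Air mass m = 1/cos θ_z = 1/0.6702 = 1.492; τ^m = 0.58^1.492 = 0.4436.
Surface direct beam = 1360 × 0.6702 × 0.4436 = 404.33 W/m².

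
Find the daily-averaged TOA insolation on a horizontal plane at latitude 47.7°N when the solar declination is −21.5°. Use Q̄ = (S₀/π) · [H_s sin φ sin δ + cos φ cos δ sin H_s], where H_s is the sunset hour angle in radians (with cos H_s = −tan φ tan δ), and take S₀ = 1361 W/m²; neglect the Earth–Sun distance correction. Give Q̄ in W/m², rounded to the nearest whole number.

113 W/m²

The sunset hour angle satisfies cos H_s = −tan φ tan δ = 0.4329, giving H_s = 64.35°. In radians, H_s = 1.1231.
H_s sin φ sin δ = 1.1231 × 0.7396 × -0.3665 = -0.3044.
cos φ cos δ sin H_s = 0.6730 × 0.9304 × 0.9014 = 0.5644.
Q̄ = (1361/π) × (-0.3044 + 0.5644) = 433.22 × 0.2600 = 112.64 W/m².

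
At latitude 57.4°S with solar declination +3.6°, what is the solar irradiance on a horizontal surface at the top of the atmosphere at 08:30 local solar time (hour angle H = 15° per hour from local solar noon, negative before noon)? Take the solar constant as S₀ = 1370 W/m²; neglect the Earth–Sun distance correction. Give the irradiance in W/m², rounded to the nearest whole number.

376 W/m²

Hour angle H = 15° × (8.5 − 12) = -52.50°.
cos θ_z = sin(-57.4°) sin(3.6°) + cos(-57.4°) cos(3.6°) cos(-52.50°) = -0.0529 + 0.3273 = 0.2744.
Top-of-atmosphere irradiance = S₀ cos θ_z = 1370 × 0.2744 = 375.93 W/m².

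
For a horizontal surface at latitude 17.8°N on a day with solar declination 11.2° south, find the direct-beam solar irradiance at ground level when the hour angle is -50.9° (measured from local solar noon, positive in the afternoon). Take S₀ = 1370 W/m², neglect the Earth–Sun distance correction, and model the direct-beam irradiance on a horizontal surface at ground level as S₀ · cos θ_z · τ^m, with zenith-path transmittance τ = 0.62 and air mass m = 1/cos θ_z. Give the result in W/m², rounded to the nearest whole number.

294 W/m²

cos θ_z = sin φ sin δ + cos φ cos δ cos H = (0.3057)(-0.1942) + (0.9521)(0.9810)(0.6307) = 0.5297.
Air mass m = 1/cos θ_z = 1/0.5297 = 1.888; τ^m = 0.62^1.888 = 0.4055.
Surface direct beam = 1370 × 0.5297 × 0.4055 = 294.27 W/m².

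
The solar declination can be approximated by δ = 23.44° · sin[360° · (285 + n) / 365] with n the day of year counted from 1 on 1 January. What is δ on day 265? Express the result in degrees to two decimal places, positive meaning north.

360 × (285 + 265) / 365 = 542.466°; sin(542.466°) = -0.0430.
δ = 23.44 × -0.0430 = -1.008° ≈ -1.01°.

-1.01°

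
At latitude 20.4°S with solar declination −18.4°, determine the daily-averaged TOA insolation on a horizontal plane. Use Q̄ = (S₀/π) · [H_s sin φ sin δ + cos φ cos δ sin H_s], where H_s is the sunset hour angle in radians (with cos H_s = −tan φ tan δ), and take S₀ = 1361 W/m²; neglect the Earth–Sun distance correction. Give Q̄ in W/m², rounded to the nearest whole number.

cos H_s = −tan(-20.4°) · tan(-18.4°) = -0.1237, so H_s = arccos(-0.1237) = 97.11°. In radians, H_s = 1.6949.
H_s sin φ sin δ = 1.6949 × -0.3486 × -0.3156 = 0.1865.
cos φ cos δ sin H_s = 0.9373 × 0.9489 × 0.9923 = 0.8826.
Q̄ = (1361/π) × (0.1865 + 0.8826) = 433.22 × 1.0691 = 463.16 W/m².

463 W/m²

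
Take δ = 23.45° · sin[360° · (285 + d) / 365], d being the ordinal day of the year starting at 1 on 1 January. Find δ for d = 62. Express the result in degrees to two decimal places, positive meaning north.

-7.15°

360 × (285 + 62) / 365 = 342.247°; sin(342.247°) = -0.3049.
δ = 23.45 × -0.3049 = -7.150° ≈ -7.15°.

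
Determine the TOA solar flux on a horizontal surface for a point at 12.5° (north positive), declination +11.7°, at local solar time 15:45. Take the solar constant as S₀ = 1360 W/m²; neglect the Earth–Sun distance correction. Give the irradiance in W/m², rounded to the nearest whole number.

782 W/m²

Hour angle H = 15° × (15.75 − 12) = 56.25°.
With φ = 12.5°, δ = 11.7°, H = 56.25°: sin φ sin δ = 0.0439, cos φ cos δ cos H = 0.5311, so cos θ_z = 0.5750.
Top-of-atmosphere irradiance = S₀ cos θ_z = 1360 × 0.5750 = 782.00 W/m².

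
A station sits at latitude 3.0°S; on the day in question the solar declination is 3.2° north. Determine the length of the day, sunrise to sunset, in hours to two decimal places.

11.98 hours

−tan φ tan δ = −(-0.0524)(0.0559) = 0.0029; H_s = arccos(0.0029) = 89.83°.
Day length = 2 H_s / 15° h⁻¹ = 179.66° / 15 = 11.977 h.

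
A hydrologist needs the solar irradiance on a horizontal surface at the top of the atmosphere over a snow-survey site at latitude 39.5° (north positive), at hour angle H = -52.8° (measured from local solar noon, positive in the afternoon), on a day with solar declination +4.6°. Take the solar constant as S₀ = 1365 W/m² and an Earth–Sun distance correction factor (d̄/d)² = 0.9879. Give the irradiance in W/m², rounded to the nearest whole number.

696 W/m²

cos θ_z = sin(39.5°) sin(4.6°) + cos(39.5°) cos(4.6°) cos(-52.80°) = 0.0510 + 0.4650 = 0.5160.
Top-of-atmosphere irradiance = S₀ (d̄/d)² cos θ_z = 1365 × 0.9879 × 0.5160 = 695.82 W/m².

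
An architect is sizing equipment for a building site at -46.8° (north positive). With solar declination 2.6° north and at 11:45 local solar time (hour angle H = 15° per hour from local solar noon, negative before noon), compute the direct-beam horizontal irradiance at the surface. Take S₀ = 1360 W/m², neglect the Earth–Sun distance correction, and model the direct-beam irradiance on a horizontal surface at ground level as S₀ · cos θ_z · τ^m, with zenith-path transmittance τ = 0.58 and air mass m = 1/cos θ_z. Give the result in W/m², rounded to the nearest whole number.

382 W/m²

Hour angle H = 15° × (11.75 − 12) = -3.75°.
cos θ_z = sin(-46.8°) sin(2.6°) + cos(-46.8°) cos(2.6°) cos(-3.75°) = -0.0331 + 0.6824 = 0.6493.
Air mass m = 1/cos θ_z = 1/0.6493 = 1.540; τ^m = 0.58^1.540 = 0.4322.
Surface direct beam = 1360 × 0.6493 × 0.4322 = 381.65 W/m².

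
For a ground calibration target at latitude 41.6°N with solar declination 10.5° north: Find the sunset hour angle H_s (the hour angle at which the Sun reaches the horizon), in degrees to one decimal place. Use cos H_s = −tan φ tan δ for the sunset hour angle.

99.5°

The sunset hour angle satisfies cos H_s = −tan φ tan δ = -0.1646, giving H_s = 99.47°.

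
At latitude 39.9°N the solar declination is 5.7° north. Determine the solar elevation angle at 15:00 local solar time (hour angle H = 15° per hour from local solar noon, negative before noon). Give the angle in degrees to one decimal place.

Hour angle H = 15° × (15 − 12) = 45.00°.
cos θ_z = sin(39.9°) sin(5.7°) + cos(39.9°) cos(5.7°) cos(45.00°) = 0.0637 + 0.5398 = 0.6035.
θ_z = arccos(0.6035) = 52.88°, so the elevation is 90° − 52.88° = 37.12°.

37.1°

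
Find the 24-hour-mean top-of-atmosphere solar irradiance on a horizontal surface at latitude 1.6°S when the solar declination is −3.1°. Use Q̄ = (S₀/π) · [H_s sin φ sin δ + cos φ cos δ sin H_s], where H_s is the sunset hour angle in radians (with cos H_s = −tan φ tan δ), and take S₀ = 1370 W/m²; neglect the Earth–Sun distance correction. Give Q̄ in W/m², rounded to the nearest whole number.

436 W/m²

−tan φ tan δ = −(-0.0279)(-0.0542) = -0.0015; H_s = arccos(-0.0015) = 90.09°. In radians, H_s = 1.5724.
H_s sin φ sin δ = 1.5724 × -0.0279 × -0.0541 = 0.0024.
cos φ cos δ sin H_s = 0.9996 × 0.9985 × 1.0000 = 0.9981.
Q̄ = (1370/π) × (0.0024 + 0.9981) = 436.08 × 1.0005 = 436.30 W/m².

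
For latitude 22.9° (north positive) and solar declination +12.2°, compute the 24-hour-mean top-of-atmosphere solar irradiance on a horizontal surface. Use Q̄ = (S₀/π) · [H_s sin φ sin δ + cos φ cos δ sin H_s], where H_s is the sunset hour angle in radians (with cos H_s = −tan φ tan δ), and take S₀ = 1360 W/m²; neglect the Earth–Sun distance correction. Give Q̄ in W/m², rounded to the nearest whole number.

447 W/m²

−tan φ tan δ = −(0.4224)(0.2162) = -0.0913; H_s = arccos(-0.0913) = 95.24°. In radians, H_s = 1.6623.
H_s sin φ sin δ = 1.6623 × 0.3891 × 0.2113 = 0.1367.
cos φ cos δ sin H_s = 0.9212 × 0.9774 × 0.9958 = 0.8966.
Q̄ = (1360/π) × (0.1367 + 0.8966) = 432.90 × 1.0333 = 447.32 W/m².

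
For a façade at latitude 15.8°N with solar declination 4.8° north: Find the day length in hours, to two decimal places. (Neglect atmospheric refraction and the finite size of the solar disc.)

12.18 hours

The sunset hour angle satisfies cos H_s = −tan φ tan δ = -0.0238, giving H_s = 91.36°.
Day length = 2 H_s / 15° h⁻¹ = 182.72° / 15 = 12.181 h.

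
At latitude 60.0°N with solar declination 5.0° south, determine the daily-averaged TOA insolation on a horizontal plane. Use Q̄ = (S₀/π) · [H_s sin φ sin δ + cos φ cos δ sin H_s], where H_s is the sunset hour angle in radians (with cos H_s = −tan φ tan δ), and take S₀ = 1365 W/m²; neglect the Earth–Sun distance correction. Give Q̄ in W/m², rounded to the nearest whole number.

−tan φ tan δ = −(1.7321)(-0.0875) = 0.1516; H_s = arccos(0.1516) = 81.28°. In radians, H_s = 1.4186.
H_s sin φ sin δ = 1.4186 × 0.8660 × -0.0872 = -0.1071.
cos φ cos δ sin H_s = 0.5000 × 0.9962 × 0.9884 = 0.4923.
Q̄ = (1365/π) × (-0.1071 + 0.4923) = 434.49 × 0.3852 = 167.37 W/m².

167 W/m²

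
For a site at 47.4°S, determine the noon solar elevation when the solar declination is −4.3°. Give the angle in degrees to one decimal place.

46.9°

At local solar noon the hour angle is zero, so the elevation is 90° − |φ − δ| = 90° − |-47.4° − (-4.3°)| = 90° − 43.1° = 46.9°.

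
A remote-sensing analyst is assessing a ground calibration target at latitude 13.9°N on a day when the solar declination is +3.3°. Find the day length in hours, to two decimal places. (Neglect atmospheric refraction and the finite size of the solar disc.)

cos H_s = −tan(13.9°) · tan(3.3°) = -0.0143, so H_s = arccos(-0.0143) = 90.82°.
Day length = 2 H_s / 15° h⁻¹ = 181.64° / 15 = 12.109 h.

12.11 hours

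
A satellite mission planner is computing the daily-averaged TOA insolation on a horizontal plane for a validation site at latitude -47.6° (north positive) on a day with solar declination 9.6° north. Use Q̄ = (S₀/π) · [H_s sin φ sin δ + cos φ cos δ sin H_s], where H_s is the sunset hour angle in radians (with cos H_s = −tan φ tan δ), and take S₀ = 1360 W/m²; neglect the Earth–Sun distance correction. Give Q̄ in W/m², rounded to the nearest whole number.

The sunset hour angle satisfies cos H_s = −tan φ tan δ = 0.1852, giving H_s = 79.33°. In radians, H_s = 1.3846.
H_s sin φ sin δ = 1.3846 × -0.7385 × 0.1668 = -0.1706.
cos φ cos δ sin H_s = 0.6743 × 0.9860 × 0.9827 = 0.6534.
Q̄ = (1360/π) × (-0.1706 + 0.6534) = 432.90 × 0.4828 = 209.00 W/m².

209 W/m²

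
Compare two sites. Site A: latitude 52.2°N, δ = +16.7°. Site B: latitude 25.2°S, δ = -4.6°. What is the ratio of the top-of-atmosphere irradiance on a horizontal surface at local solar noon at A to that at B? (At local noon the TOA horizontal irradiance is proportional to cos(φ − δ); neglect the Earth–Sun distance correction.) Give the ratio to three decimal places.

0.870

A: cos θ_z = cos(52.2° − (16.7°)) = 0.8141.
B: cos θ_z = cos(-25.2° − (-4.6°)) = 0.9361.
Ratio A/B = 0.8141 / 0.9361 = 0.8697.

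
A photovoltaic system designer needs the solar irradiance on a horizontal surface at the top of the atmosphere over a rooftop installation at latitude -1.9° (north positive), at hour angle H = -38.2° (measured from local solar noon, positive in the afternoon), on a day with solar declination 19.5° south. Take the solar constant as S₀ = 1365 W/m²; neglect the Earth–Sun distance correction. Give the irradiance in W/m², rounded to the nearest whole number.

1026 W/m²

With φ = -1.9°, δ = -19.5°, H = -38.20°: sin φ sin δ = 0.0111, cos φ cos δ cos H = 0.7404, so cos θ_z = 0.7515.
Top-of-atmosphere irradiance = S₀ cos θ_z = 1365 × 0.7515 = 1025.80 W/m².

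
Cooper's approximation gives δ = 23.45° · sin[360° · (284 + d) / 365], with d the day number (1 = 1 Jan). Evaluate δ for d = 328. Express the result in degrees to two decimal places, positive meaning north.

360 × (284 + 328) / 365 = 603.616°; sin(603.616°) = -0.8958.
δ = 23.45 × -0.8958 = -21.007° ≈ -21.01°.

-21.01°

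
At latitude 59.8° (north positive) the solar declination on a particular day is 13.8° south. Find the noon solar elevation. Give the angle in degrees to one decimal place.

At local solar noon the hour angle is zero, so the elevation is 90° − |φ − δ| = 90° − |59.8° − (-13.8°)| = 90° − 73.6° = 16.4°.

16.4°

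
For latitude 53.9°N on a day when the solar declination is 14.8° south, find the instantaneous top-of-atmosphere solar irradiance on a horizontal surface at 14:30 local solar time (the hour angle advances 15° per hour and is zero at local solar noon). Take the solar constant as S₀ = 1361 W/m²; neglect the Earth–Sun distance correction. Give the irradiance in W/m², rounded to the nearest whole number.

334 W/m²

Hour angle H = 15° × (14.5 − 12) = 37.50°.
With φ = 53.9°, δ = -14.8°, H = 37.50°: sin φ sin δ = -0.2064, cos φ cos δ cos H = 0.4519, so cos θ_z = 0.2455.
Top-of-atmosphere irradiance = S₀ cos θ_z = 1361 × 0.2455 = 334.13 W/m².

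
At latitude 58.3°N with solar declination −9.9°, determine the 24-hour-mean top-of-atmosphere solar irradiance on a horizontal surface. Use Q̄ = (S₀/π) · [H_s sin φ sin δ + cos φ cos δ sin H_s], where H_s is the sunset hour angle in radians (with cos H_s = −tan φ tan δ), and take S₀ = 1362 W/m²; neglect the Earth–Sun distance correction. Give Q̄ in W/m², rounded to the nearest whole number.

134 W/m²

−tan φ tan δ = −(1.6191)(-0.1745) = 0.2825; H_s = arccos(0.2825) = 73.59°. In radians, H_s = 1.2844.
H_s sin φ sin δ = 1.2844 × 0.8508 × -0.1719 = -0.1878.
cos φ cos δ sin H_s = 0.5255 × 0.9851 × 0.9593 = 0.4966.
Q̄ = (1362/π) × (-0.1878 + 0.4966) = 433.54 × 0.3088 = 133.88 W/m².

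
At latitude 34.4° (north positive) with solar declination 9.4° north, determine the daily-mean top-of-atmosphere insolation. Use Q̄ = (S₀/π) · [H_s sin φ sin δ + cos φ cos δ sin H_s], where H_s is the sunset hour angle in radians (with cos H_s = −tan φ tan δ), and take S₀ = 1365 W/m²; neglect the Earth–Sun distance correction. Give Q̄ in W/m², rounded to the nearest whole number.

−tan φ tan δ = −(0.6847)(0.1655) = -0.1133; H_s = arccos(-0.1133) = 96.51°. In radians, H_s = 1.6844.
H_s sin φ sin δ = 1.6844 × 0.5650 × 0.1633 = 0.1554.
cos φ cos δ sin H_s = 0.8251 × 0.9866 × 0.9936 = 0.8088.
Q̄ = (1365/π) × (0.1554 + 0.8088) = 434.49 × 0.9642 = 418.94 W/m².

419 W/m²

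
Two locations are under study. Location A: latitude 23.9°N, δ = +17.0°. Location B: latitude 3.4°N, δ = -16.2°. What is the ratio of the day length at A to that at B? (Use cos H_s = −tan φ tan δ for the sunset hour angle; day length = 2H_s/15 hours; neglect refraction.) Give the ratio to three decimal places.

1.099

A: H_s = arccos(−tan 23.9° · tan 17.0°) = 97.79°, so 2H_s/15 = 13.0387 h.
B: H_s = arccos(−tan 3.4° · tan -16.2°) = 89.01°, so 2H_s/15 = 11.8680 h.
Ratio A/B = 13.0387 / 11.8680 = 1.0986.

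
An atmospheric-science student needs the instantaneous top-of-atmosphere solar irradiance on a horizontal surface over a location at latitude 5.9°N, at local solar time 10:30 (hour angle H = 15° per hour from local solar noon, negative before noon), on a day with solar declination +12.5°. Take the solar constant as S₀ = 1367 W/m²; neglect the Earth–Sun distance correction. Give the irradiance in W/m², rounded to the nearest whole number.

Hour angle H = 15° × (10.5 − 12) = -22.50°.
With φ = 5.9°, δ = 12.5°, H = -22.50°: sin φ sin δ = 0.0222, cos φ cos δ cos H = 0.8972, so cos θ_z = 0.9194.
Top-of-atmosphere irradiance = S₀ cos θ_z = 1367 × 0.9194 = 1256.82 W/m².

1257 W/m²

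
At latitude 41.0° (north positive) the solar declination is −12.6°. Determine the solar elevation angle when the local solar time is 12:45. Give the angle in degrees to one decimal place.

35.4°

Hour angle H = 15° × (12.75 − 12) = 11.25°.
cos θ_z = sin φ sin δ + cos φ cos δ cos H = (0.6561)(-0.2181) + (0.7547)(0.9759)(0.9808) = 0.5793.
θ_z = arccos(0.5793) = 54.60°, so the elevation is 90° − 54.60° = 35.40°.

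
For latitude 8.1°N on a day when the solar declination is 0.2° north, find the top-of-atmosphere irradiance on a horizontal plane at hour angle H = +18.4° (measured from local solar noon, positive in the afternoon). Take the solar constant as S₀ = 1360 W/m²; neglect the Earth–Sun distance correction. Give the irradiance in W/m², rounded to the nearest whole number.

1278 W/m²

With φ = 8.1°, δ = 0.2°, H = 18.40°: sin φ sin δ = 0.0005, cos φ cos δ cos H = 0.9394, so cos θ_z = 0.9399.
Top-of-atmosphere irradiance = S₀ cos θ_z = 1360 × 0.9399 = 1278.26 W/m².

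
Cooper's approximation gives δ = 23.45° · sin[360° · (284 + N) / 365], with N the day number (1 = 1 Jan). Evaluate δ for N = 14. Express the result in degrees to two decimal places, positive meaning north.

360 × (284 + 14) / 365 = 293.918°; sin(293.918°) = -0.9141.
δ = 23.45 × -0.9141 = -21.436° ≈ -21.44°.

-21.44°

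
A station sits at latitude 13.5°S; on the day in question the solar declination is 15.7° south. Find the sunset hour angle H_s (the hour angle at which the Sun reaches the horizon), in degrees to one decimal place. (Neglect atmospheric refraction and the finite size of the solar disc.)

cos H_s = −tan(-13.5°) · tan(-15.7°) = -0.0675, so H_s = arccos(-0.0675) = 93.87°.

93.9°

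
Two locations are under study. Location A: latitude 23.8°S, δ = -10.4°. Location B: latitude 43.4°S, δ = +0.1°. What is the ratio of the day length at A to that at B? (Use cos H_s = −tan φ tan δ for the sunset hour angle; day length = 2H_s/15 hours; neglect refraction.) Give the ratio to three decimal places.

A: H_s = arccos(−tan -23.8° · tan -10.4°) = 94.64°, so 2H_s/15 = 12.6187 h.
B: H_s = arccos(−tan -43.4° · tan 0.1°) = 89.91°, so 2H_s/15 = 11.9880 h.
Ratio A/B = 12.6187 / 11.9880 = 1.0526.

1.053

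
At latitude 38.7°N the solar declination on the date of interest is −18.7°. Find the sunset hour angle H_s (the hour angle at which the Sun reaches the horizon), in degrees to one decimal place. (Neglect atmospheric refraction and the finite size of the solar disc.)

−tan φ tan δ = −(0.8012)(-0.3385) = 0.2712; H_s = arccos(0.2712) = 74.26°.

74.3°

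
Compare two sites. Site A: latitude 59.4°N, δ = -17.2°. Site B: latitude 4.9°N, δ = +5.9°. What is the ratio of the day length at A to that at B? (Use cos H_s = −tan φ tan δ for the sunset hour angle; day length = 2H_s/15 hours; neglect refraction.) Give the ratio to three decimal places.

A: H_s = arccos(−tan 59.4° · tan -17.2°) = 58.44°, so 2H_s/15 = 7.7920 h.
B: H_s = arccos(−tan 4.9° · tan 5.9°) = 90.51°, so 2H_s/15 = 12.0680 h.
Ratio A/B = 7.7920 / 12.0680 = 0.6457.

0.646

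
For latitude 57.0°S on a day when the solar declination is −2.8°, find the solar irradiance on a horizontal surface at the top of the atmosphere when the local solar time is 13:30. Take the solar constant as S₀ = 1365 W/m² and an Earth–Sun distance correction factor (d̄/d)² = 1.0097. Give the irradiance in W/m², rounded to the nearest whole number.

Hour angle H = 15° × (13.5 − 12) = 22.50°.
cos θ_z = sin φ sin δ + cos φ cos δ cos H = (-0.8387)(-0.0488) + (0.5446)(0.9988)(0.9239) = 0.5435.
Top-of-atmosphere irradiance = S₀ (d̄/d)² cos θ_z = 1365 × 1.0097 × 0.5435 = 749.07 W/m².

749 W/m²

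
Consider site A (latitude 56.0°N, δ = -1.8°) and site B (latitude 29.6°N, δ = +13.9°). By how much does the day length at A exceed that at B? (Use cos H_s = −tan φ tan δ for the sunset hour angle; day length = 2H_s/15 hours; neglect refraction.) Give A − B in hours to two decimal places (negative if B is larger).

A: H_s = arccos(−tan 56.0° · tan -1.8°) = 87.33°, so 2H_s/15 = 11.6440 h.
B: H_s = arccos(−tan 29.6° · tan 13.9°) = 98.08°, so 2H_s/15 = 13.0773 h.
A − B = 11.6440 − 13.0773 = -1.4333 h.

-1.43 h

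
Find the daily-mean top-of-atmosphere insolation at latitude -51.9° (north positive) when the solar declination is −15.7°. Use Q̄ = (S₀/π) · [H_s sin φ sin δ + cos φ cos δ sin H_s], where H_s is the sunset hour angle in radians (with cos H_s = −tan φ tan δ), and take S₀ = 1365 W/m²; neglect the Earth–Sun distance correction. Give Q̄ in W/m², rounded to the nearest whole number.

420 W/m²

−tan φ tan δ = −(-1.2753)(-0.2811) = -0.3585; H_s = arccos(-0.3585) = 111.01°. In radians, H_s = 1.9375.
H_s sin φ sin δ = 1.9375 × -0.7869 × -0.2706 = 0.4126.
cos φ cos δ sin H_s = 0.6170 × 0.9627 × 0.9335 = 0.5545.
Q̄ = (1365/π) × (0.4126 + 0.5545) = 434.49 × 0.9671 = 420.20 W/m².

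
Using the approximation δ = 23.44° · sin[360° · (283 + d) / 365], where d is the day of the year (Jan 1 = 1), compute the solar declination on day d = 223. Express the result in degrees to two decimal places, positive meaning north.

+15.36°

360 × (283 + 223) / 365 = 499.068°; sin(499.068°) = 0.6552.
δ = 23.44 × 0.6552 = 15.358° ≈ +15.36°.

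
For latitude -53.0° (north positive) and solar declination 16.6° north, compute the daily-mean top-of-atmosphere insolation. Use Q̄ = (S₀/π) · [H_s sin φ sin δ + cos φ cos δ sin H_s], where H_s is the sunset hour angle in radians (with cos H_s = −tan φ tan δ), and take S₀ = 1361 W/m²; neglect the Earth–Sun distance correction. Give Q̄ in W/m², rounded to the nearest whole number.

114 W/m²

−tan φ tan δ = −(-1.3270)(0.2981) = 0.3956; H_s = arccos(0.3956) = 66.70°. In radians, H_s = 1.1641.
H_s sin φ sin δ = 1.1641 × -0.7986 × 0.2857 = -0.2656.
cos φ cos δ sin H_s = 0.6018 × 0.9583 × 0.9184 = 0.5296.
Q̄ = (1361/π) × (-0.2656 + 0.5296) = 433.22 × 0.2640 = 114.37 W/m².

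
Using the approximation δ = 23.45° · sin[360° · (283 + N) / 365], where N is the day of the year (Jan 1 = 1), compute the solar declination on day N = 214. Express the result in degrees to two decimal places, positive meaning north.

+17.91°

360 × (283 + 214) / 365 = 490.192°; sin(490.192°) = 0.7639.
δ = 23.45 × 0.7639 = 17.913° ≈ +17.91°.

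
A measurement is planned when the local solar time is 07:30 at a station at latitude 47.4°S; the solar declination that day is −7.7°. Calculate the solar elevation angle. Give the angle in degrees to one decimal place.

Hour angle H = 15° × (7.5 − 12) = -67.50°.
cos θ_z = sin(-47.4°) sin(-7.7°) + cos(-47.4°) cos(-7.7°) cos(-67.50°) = 0.0986 + 0.2567 = 0.3553.
θ_z = arccos(0.3553) = 69.19°, so the elevation is 90° − 69.19° = 20.81°.

20.8°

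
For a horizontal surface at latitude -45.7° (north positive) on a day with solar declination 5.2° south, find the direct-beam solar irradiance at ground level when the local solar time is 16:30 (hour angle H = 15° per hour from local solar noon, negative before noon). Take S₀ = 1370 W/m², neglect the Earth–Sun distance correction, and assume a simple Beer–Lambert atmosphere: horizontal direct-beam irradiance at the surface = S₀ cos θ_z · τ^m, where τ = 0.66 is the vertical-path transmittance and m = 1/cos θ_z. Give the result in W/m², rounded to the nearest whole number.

Hour angle H = 15° × (16.5 − 12) = 67.50°.
cos θ_z = sin φ sin δ + cos φ cos δ cos H = (-0.7157)(-0.0906) + (0.6984)(0.9959)(0.3827) = 0.3310.
Air mass m = 1/cos θ_z = 1/0.3310 = 3.021; τ^m = 0.66^3.021 = 0.2850.
Surface direct beam = 1370 × 0.3310 × 0.2850 = 129.24 W/m².

129 W/m²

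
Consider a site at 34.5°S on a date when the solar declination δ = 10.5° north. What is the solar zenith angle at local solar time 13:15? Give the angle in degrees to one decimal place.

48.4°

Hour angle H = 15° × (13.25 − 12) = 18.75°.
cos θ_z = sin(-34.5°) sin(10.5°) + cos(-34.5°) cos(10.5°) cos(18.75°) = -0.1032 + 0.7673 = 0.6641.
θ_z = arccos(0.6641) = 48.39°.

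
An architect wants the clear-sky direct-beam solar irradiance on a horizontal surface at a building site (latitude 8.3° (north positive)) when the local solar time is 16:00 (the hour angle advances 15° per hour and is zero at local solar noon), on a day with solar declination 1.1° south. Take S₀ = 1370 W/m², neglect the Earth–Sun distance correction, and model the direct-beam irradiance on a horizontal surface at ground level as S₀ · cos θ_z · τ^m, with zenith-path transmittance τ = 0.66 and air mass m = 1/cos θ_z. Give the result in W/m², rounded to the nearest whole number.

Hour angle H = 15° × (16 − 12) = 60.00°.
cos θ_z = sin φ sin δ + cos φ cos δ cos H = (0.1444)(-0.0192) + (0.9895)(0.9998)(0.5000) = 0.4919.
Air mass m = 1/cos θ_z = 1/0.4919 = 2.033; τ^m = 0.66^2.033 = 0.4297.
Surface direct beam = 1370 × 0.4919 × 0.4297 = 289.58 W/m².

290 W/m²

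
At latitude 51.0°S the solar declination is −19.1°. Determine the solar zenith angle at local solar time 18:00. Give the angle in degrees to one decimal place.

75.3°

Hour angle H = 15° × (18 − 12) = 90.00°.
cos θ_z = sin φ sin δ + cos φ cos δ cos H = (-0.7771)(-0.3272) + (0.6293)(0.9449)(0.0000) = 0.2543.
θ_z = arccos(0.2543) = 75.27°.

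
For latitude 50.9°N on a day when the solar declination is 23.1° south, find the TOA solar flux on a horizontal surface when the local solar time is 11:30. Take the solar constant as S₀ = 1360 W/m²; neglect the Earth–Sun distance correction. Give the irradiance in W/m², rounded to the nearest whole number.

Hour angle H = 15° × (11.5 − 12) = -7.50°.
With φ = 50.9°, δ = -23.1°, H = -7.50°: sin φ sin δ = -0.3045, cos φ cos δ cos H = 0.5751, so cos θ_z = 0.2706.
Top-of-atmosphere irradiance = S₀ cos θ_z = 1360 × 0.2706 = 368.02 W/m².

368 W/m²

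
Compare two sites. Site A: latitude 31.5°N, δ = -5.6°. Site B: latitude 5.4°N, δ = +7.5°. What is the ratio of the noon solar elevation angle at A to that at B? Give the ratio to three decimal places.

0.602

A: 90° − |31.5 − (-5.6)| = 52.90°.
B: 90° − |5.4 − (7.5)| = 87.90°.
Ratio A/B = 52.9000 / 87.9000 = 0.6018.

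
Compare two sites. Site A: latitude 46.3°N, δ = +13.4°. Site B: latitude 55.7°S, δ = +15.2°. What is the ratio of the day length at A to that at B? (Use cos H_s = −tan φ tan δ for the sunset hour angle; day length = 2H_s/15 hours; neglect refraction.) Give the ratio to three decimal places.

1.570

A: H_s = arccos(−tan 46.3° · tan 13.4°) = 104.44°, so 2H_s/15 = 13.9253 h.
B: H_s = arccos(−tan -55.7° · tan 15.2°) = 66.53°, so 2H_s/15 = 8.8707 h.
Ratio A/B = 13.9253 / 8.8707 = 1.5698.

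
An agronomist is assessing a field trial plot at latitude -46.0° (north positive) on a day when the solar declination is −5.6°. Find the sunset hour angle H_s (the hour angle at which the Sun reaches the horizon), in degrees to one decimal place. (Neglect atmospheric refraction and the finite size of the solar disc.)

95.8°

−tan φ tan δ = −(-1.0355)(-0.0981) = -0.1016; H_s = arccos(-0.1016) = 95.83°.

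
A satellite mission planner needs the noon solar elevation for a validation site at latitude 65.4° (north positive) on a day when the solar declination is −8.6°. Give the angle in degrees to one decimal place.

At local solar noon the hour angle is zero, so the elevation is 90° − |φ − δ| = 90° − |65.4° − (-8.6°)| = 90° − 74.0° = 16.0°.

16.0°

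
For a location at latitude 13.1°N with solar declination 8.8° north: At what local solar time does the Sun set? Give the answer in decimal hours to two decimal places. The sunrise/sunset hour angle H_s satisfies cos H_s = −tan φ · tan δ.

−tan φ tan δ = −(0.2327)(0.1548) = -0.0360; H_s = arccos(-0.0360) = 92.06°.
Sunset is at 12 + H_s/15 = 12 + 6.137 = 18.137 h local solar time.

18.14 h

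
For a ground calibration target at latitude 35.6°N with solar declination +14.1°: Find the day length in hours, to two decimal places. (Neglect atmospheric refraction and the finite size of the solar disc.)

cos H_s = −tan(35.6°) · tan(14.1°) = -0.1798, so H_s = arccos(-0.1798) = 100.36°.
Day length = 2 H_s / 15° h⁻¹ = 200.72° / 15 = 13.381 h.

13.38 hours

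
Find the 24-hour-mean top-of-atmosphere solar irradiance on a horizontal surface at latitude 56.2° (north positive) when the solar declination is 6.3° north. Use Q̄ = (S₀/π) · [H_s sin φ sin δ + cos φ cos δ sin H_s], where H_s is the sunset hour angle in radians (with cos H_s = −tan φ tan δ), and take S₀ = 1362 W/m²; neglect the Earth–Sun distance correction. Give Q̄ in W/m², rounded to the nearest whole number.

The sunset hour angle satisfies cos H_s = −tan φ tan δ = -0.1649, giving H_s = 99.49°. In radians, H_s = 1.7364.
H_s sin φ sin δ = 1.7364 × 0.8310 × 0.1097 = 0.1583.
cos φ cos δ sin H_s = 0.5563 × 0.9940 × 0.9863 = 0.5454.
Q̄ = (1362/π) × (0.1583 + 0.5454) = 433.54 × 0.7037 = 305.08 W/m².

305 W/m²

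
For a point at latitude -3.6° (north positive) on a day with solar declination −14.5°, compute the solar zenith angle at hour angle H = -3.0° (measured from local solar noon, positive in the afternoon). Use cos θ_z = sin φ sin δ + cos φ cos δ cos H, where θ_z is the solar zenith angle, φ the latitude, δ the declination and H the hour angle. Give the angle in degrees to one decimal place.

11.3°

cos θ_z = sin(-3.6°) sin(-14.5°) + cos(-3.6°) cos(-14.5°) cos(-3.00°) = 0.0157 + 0.9649 = 0.9806.
θ_z = arccos(0.9806) = 11.30°.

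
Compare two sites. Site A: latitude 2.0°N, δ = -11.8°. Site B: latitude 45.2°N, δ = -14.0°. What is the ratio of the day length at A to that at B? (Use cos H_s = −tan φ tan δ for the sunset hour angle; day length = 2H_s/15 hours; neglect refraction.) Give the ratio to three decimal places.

1.187

A: H_s = arccos(−tan 2.0° · tan -11.8°) = 89.58°, so 2H_s/15 = 11.9440 h.
B: H_s = arccos(−tan 45.2° · tan -14.0°) = 75.46°, so 2H_s/15 = 10.0613 h.
Ratio A/B = 11.9440 / 10.0613 = 1.1871.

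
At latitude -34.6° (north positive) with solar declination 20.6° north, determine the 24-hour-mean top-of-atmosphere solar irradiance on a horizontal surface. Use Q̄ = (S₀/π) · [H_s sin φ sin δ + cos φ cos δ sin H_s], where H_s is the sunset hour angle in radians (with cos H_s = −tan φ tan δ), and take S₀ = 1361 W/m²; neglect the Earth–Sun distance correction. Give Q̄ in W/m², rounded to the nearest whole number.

cos H_s = −tan(-34.6°) · tan(20.6°) = 0.2593, so H_s = arccos(0.2593) = 74.97°. In radians, H_s = 1.3085.
H_s sin φ sin δ = 1.3085 × -0.5678 × 0.3518 = -0.2614.
cos φ cos δ sin H_s = 0.8231 × 0.9361 × 0.9658 = 0.7442.
Q̄ = (1361/π) × (-0.2614 + 0.7442) = 433.22 × 0.4828 = 209.16 W/m².

209 W/m²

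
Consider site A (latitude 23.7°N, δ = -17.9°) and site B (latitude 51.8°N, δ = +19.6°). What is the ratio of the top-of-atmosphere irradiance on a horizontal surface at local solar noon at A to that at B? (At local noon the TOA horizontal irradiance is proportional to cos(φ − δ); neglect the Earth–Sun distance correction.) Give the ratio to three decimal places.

0.884

A: cos θ_z = cos(23.7° − (-17.9°)) = 0.7478.
B: cos θ_z = cos(51.8° − (19.6°)) = 0.8462.
Ratio A/B = 0.7478 / 0.8462 = 0.8837.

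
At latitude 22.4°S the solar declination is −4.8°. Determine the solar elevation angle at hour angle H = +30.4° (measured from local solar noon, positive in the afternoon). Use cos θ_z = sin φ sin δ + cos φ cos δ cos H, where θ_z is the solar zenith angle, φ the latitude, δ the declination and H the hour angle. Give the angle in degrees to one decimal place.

55.7°

cos θ_z = sin φ sin δ + cos φ cos δ cos H = (-0.3811)(-0.0837) + (0.9245)(0.9965)(0.8625) = 0.8265.
θ_z = arccos(0.8265) = 34.26°, so the elevation is 90° − 34.26° = 55.74°.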